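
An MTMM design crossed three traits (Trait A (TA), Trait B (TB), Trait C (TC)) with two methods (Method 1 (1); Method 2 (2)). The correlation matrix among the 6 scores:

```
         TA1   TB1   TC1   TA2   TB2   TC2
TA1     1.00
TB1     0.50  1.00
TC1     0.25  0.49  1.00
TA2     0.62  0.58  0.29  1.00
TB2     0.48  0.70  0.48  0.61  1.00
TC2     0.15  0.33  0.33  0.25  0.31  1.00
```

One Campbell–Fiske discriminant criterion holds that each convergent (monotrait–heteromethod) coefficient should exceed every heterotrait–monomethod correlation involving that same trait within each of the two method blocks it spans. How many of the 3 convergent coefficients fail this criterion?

1

Each convergent coefficient versus the relevant comparison correlations:
TA (methods 1·2): 0.62 vs {0.50, 0.61, 0.25, 0.25} → pass.
TB (methods 1·2): 0.70 vs {0.50, 0.61, 0.49, 0.31} → pass.
TC (methods 1·2): 0.33 vs {0.25, 0.25, 0.49, 0.31} → fail.
1 of 3 fail.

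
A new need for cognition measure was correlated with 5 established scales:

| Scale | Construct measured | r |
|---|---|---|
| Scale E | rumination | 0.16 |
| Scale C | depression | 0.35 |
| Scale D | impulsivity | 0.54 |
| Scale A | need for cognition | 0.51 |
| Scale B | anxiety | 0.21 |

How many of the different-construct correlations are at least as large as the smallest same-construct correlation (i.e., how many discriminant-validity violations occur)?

1

Convergent (same construct = need for cognition): Scale A.
Smallest convergent = 0.51. Discriminant values: 0.16, 0.35, 0.54, 0.21; count ≥ 0.51 → 1.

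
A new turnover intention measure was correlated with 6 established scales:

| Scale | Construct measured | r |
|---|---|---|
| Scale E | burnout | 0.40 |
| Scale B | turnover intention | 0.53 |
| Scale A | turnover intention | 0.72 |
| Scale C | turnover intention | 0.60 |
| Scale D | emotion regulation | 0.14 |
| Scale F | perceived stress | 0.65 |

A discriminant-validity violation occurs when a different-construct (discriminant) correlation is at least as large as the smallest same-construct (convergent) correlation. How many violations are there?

1

Convergent (same construct = turnover intention): Scale B, Scale A, Scale C.
Smallest convergent = 0.53. Discriminant values: 0.40, 0.14, 0.65; count ≥ 0.53 → 1.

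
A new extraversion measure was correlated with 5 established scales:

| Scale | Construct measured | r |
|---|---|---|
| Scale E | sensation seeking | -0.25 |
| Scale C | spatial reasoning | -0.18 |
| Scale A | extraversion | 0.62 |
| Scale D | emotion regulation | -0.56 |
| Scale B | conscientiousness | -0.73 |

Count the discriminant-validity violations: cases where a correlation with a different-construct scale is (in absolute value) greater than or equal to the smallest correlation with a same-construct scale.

Convergent (same construct = extraversion): Scale A.
Smallest convergent = 0.62. Discriminant |r|: 0.25, 0.18, 0.56, 0.73; count ≥ 0.62 → 1.

1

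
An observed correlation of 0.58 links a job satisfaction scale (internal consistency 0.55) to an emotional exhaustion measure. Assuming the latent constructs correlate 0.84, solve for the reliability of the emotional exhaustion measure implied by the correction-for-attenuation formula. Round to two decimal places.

0.87

r_true = r_obs / √(r_xx · r_yy) ⇒ 0.84 = 0.58 / √(0.55 · r_yy).
√(0.55 · r_yy) = 0.58 / 0.84 = 0.6905; 0.55 · r_yy = 0.4768; r_yy = 0.4768 / 0.55 ≈ 0.87.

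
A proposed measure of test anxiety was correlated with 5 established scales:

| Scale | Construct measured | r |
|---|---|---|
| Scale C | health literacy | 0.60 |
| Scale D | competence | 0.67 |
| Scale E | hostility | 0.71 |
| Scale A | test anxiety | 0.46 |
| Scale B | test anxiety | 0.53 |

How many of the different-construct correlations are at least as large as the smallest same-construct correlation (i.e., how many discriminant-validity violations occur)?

Convergent (same construct = test anxiety): Scale A, Scale B.
Smallest convergent = 0.46. Discriminant values: 0.60, 0.67, 0.71; count ≥ 0.46 → 3.

3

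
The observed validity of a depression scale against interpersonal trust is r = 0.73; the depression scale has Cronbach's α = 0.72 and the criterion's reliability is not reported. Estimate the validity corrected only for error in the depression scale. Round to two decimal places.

Single correction: r_c = r_obs / √r_xx = 0.73 / √0.72 = 0.73 / 0.8485 ≈ 0.86.

0.86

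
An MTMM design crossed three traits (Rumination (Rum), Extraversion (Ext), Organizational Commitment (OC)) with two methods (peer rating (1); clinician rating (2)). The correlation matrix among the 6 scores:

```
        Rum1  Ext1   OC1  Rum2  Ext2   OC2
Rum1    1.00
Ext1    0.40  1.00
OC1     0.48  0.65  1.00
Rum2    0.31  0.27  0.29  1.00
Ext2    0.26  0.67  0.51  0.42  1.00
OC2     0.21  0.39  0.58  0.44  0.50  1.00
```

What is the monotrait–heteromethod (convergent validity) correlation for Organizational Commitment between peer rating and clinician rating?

0.58

Same trait (OC), different methods: r(OC1, OC2) = 0.58.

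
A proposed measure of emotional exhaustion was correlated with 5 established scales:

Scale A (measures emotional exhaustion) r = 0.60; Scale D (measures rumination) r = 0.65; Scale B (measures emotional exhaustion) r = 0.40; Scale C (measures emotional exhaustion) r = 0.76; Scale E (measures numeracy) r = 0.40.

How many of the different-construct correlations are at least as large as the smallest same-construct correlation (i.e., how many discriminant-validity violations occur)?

Convergent (same construct = emotional exhaustion): Scale A, Scale B, Scale C.
Smallest convergent = 0.40. Discriminant values: 0.65, 0.40; count ≥ 0.40 → 2.

2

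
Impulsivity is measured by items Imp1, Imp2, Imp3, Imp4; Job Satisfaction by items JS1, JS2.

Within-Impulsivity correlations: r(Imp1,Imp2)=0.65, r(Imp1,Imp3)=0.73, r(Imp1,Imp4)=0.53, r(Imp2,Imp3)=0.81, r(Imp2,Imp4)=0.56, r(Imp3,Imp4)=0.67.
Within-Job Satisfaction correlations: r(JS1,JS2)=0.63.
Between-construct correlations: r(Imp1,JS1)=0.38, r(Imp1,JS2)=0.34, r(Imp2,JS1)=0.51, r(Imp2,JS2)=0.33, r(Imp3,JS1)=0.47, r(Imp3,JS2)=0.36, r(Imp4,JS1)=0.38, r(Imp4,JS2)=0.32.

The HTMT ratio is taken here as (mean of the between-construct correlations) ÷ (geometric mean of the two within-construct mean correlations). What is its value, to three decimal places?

Mean heterotrait r = 3.09/8 = 0.3863.
Mean within-Imp = 3.95/6 = 0.6583; mean within-JS = 0.63/1 = 0.6300.
Geometric mean = √(0.6583 × 0.6300) = 0.6440.
HTMT = 0.3863 / 0.6440 = 0.600.

0.600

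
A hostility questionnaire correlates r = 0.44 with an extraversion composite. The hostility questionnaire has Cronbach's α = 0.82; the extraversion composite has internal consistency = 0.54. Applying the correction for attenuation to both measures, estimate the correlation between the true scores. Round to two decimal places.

0.66

r_true = r_obs / √(r_xx · r_yy) = 0.44 / √(0.82 × 0.54) = 0.44 / √0.4428 = 0.44 / 0.6654 ≈ 0.66.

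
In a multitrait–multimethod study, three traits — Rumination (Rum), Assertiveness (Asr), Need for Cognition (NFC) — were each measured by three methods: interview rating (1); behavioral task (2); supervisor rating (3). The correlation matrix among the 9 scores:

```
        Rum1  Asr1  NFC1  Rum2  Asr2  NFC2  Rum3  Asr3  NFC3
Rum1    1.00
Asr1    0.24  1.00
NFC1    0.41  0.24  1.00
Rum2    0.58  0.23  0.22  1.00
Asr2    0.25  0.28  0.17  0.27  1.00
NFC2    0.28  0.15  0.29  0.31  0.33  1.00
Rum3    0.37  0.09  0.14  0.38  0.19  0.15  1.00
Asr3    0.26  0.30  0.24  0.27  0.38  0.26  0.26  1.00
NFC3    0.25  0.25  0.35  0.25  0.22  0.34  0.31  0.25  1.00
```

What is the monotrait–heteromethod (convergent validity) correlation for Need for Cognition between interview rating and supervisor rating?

Same trait (NFC), different methods: r(NFC1, NFC3) = 0.35.

0.35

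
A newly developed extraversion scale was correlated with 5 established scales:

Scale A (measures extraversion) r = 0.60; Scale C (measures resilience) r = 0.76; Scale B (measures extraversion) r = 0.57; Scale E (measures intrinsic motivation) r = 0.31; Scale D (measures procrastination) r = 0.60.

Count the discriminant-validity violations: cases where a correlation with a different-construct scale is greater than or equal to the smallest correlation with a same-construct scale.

2

Convergent (same construct = extraversion): Scale A, Scale B.
Smallest convergent = 0.57. Discriminant values: 0.76, 0.31, 0.60; count ≥ 0.57 → 2.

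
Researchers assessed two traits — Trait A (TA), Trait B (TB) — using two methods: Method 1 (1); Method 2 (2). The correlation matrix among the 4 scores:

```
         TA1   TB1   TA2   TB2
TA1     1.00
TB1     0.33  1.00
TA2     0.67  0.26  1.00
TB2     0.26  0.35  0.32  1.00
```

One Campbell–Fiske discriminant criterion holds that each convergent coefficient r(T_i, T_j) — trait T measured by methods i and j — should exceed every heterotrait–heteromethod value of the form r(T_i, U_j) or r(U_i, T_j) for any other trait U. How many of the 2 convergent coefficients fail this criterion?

Checking each validity diagonal entry against its comparison values:
TA (methods 1·2): 0.67 vs {0.26, 0.26} → pass.
TB (methods 1·2): 0.35 vs {0.26, 0.26} → pass.
0 of 2 fail.

0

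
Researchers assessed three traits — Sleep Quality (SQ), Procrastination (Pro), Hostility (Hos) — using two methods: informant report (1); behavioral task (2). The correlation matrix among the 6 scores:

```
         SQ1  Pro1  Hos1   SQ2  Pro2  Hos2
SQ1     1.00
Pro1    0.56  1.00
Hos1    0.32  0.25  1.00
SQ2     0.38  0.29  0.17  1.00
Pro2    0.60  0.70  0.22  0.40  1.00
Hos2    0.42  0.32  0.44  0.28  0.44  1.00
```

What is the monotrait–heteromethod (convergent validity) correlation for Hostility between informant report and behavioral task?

0.44

Same trait (Hos), different methods: r(Hos1, Hos2) = 0.44.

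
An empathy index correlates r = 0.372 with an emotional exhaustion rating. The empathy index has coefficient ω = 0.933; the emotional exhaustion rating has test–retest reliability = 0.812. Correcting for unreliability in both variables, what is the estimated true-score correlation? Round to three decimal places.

0.427

r_true = r_obs / √(r_xx · r_yy) = 0.372 / √(0.933 × 0.812) = 0.372 / √0.757596 = 0.372 / 0.8704 ≈ 0.427.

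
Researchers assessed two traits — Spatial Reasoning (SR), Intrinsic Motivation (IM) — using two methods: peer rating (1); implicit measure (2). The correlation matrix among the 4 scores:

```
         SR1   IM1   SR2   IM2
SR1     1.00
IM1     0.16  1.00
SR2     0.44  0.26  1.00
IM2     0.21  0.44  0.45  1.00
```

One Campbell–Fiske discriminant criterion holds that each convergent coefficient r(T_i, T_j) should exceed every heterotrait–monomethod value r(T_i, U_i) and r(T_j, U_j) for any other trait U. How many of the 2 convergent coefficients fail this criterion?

2

Checking each validity diagonal entry against its comparison values:
SR (methods 1·2): 0.44 vs {0.16, 0.45} → fail.
IM (methods 1·2): 0.44 vs {0.16, 0.45} → fail.
2 of 2 fail.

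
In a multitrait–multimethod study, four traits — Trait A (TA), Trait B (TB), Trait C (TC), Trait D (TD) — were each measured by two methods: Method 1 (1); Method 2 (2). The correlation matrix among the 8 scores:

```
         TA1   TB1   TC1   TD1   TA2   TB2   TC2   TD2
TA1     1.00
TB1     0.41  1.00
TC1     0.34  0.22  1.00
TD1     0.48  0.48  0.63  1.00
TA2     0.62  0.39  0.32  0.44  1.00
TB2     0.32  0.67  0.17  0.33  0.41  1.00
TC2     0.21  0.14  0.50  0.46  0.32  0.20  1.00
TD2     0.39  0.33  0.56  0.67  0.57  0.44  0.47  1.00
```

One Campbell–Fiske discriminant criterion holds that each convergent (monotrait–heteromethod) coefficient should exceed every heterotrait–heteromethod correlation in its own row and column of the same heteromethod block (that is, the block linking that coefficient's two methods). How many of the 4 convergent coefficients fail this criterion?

Checking each validity diagonal entry against its comparison values:
TA (methods 1·2): 0.62 vs {0.32, 0.39, 0.21, 0.32, 0.39, 0.44} → pass.
TB (methods 1·2): 0.67 vs {0.39, 0.32, 0.14, 0.17, 0.33, 0.33} → pass.
TC (methods 1·2): 0.50 vs {0.32, 0.21, 0.17, 0.14, 0.56, 0.46} → fail.
TD (methods 1·2): 0.67 vs {0.44, 0.39, 0.33, 0.33, 0.46, 0.56} → pass.
1 of 4 fail.

1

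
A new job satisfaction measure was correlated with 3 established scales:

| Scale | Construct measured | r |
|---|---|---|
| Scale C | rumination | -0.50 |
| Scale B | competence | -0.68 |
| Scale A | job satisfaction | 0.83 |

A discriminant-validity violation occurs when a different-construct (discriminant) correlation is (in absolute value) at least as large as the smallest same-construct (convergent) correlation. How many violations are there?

0

Convergent (same construct = job satisfaction): Scale A.
Smallest convergent = 0.83. Discriminant |r|: 0.50, 0.68; count ≥ 0.83 → 0.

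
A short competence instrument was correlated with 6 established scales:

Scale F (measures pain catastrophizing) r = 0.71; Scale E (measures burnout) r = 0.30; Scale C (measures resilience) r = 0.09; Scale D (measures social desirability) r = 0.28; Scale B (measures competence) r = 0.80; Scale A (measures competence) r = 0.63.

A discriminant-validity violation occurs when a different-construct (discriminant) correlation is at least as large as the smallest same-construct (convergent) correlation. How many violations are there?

1

Convergent (same construct = competence): Scale B, Scale A.
Smallest convergent = 0.63. Discriminant values: 0.71, 0.30, 0.09, 0.28; count ≥ 0.63 → 1.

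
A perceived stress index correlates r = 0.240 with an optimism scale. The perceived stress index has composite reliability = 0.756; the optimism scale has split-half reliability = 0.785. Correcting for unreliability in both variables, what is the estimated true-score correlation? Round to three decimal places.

r_true = r_obs / √(r_xx · r_yy) = 0.240 / √(0.756 × 0.785) = 0.240 / √0.593460 = 0.240 / 0.7704 ≈ 0.312.

0.312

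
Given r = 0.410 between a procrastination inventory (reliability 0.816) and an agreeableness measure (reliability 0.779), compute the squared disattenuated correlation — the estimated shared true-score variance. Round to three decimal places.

0.264

Disattenuated r = 0.410 / √(0.816 × 0.779) = 0.410 / 0.7973 = 0.5142.
Shared true-score variance = 0.5142² = 0.2644 ≈ 0.264.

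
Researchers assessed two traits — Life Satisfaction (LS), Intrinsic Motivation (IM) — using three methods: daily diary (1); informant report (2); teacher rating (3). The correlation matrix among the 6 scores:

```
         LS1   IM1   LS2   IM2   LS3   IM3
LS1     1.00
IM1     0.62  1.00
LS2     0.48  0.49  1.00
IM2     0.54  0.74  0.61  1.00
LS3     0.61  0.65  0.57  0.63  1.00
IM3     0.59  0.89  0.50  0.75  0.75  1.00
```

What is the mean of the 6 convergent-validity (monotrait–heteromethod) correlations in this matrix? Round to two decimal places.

0.67

Convergent values: 0.48, 0.61, 0.57, 0.74, 0.89, 0.75; mean = 4.04/6 = 0.67.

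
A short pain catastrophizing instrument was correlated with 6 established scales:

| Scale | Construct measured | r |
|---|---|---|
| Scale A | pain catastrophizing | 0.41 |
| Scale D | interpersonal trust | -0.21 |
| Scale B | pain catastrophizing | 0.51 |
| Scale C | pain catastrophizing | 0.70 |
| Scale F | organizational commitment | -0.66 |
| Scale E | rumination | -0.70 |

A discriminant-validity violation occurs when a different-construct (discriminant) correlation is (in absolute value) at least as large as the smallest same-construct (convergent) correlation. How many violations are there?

2

Convergent (same construct = pain catastrophizing): Scale A, Scale B, Scale C.
Smallest convergent = 0.41. Discriminant |r|: 0.21, 0.66, 0.70; count ≥ 0.41 → 2.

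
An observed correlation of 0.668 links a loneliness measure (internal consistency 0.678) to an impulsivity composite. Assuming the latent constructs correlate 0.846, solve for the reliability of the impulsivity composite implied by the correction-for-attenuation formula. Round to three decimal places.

r_true = r_obs / √(r_xx · r_yy) ⇒ 0.846 = 0.668 / √(0.678 · r_yy).
√(0.678 · r_yy) = 0.668 / 0.846 = 0.7896; 0.678 · r_yy = 0.6235; r_yy = 0.6235 / 0.678 ≈ 0.920.

0.920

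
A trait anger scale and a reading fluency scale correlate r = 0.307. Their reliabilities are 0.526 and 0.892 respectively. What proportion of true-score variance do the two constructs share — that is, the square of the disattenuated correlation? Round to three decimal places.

Disattenuated r = 0.307 / √(0.526 × 0.892) = 0.307 / 0.6850 = 0.4482.
Shared true-score variance = 0.4482² = 0.2009 ≈ 0.201.

0.201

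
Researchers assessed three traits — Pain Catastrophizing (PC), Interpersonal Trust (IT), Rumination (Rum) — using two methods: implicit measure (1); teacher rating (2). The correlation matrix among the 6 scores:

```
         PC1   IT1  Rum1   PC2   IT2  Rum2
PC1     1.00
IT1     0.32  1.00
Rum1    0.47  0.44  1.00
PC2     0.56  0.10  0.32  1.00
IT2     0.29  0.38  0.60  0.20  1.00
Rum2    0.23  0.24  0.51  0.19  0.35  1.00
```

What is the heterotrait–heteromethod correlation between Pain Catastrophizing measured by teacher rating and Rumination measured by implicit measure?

0.32

Different traits and methods: r(PC2, Rum1) = 0.32.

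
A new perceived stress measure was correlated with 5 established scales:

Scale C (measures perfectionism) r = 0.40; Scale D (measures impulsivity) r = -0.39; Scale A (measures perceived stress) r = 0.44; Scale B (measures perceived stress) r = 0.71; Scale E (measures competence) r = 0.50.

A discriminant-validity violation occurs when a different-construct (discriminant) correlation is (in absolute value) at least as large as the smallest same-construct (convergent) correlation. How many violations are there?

Convergent (same construct = perceived stress): Scale A, Scale B.
Smallest convergent = 0.44. Discriminant |r|: 0.40, 0.39, 0.50; count ≥ 0.44 → 1.

1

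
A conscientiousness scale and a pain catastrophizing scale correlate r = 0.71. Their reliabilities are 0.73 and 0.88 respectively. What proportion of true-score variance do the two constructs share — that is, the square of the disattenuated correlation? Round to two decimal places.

0.78

Disattenuated r = 0.71 / √(0.73 × 0.88) = 0.71 / 0.8015 = 0.8858.
Shared true-score variance = 0.8858² = 0.7846 ≈ 0.78.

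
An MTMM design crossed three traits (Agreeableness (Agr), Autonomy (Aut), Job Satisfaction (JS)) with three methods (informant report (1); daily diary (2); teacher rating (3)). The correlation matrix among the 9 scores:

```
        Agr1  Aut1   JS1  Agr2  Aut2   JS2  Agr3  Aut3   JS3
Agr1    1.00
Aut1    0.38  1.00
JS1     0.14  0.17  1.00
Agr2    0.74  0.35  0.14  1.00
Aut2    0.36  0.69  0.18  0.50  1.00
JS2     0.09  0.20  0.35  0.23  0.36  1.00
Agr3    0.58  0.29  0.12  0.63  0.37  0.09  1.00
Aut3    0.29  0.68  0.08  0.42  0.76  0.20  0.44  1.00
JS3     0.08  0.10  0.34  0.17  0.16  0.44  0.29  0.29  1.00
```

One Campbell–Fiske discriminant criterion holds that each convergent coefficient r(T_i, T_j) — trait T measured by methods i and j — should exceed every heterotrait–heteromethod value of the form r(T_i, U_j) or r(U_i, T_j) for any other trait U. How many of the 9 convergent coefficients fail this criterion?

Convergent coefficients and their comparison sets:
Agr (methods 1·2): 0.74 vs {0.36, 0.35, 0.09, 0.14} → pass.
Agr (methods 1·3): 0.58 vs {0.29, 0.29, 0.08, 0.12} → pass.
Agr (methods 2·3): 0.63 vs {0.42, 0.37, 0.17, 0.09} → pass.
Aut (methods 1·2): 0.69 vs {0.35, 0.36, 0.20, 0.18} → pass.
Aut (methods 1·3): 0.68 vs {0.29, 0.29, 0.10, 0.08} → pass.
Aut (methods 2·3): 0.76 vs {0.37, 0.42, 0.16, 0.20} → pass.
JS (methods 1·2): 0.35 vs {0.14, 0.09, 0.18, 0.20} → pass.
JS (methods 1·3): 0.34 vs {0.12, 0.08, 0.08, 0.10} → pass.
JS (methods 2·3): 0.44 vs {0.09, 0.17, 0.20, 0.16} → pass.
0 of 9 fail.

0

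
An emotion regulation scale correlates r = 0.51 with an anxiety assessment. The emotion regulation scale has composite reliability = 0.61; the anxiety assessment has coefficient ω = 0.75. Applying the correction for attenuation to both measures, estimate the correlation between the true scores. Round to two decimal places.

r_true = r_obs / √(r_xx · r_yy) = 0.51 / √(0.61 × 0.75) = 0.51 / √0.4575 = 0.51 / 0.6764 ≈ 0.75.

0.75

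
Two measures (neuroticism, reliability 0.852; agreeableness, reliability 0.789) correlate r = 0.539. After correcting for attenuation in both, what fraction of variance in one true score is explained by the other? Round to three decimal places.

0.432

Disattenuated r = 0.539 / √(0.852 × 0.789) = 0.539 / 0.8199 = 0.6574.
Shared true-score variance = 0.6574² = 0.4322 ≈ 0.432.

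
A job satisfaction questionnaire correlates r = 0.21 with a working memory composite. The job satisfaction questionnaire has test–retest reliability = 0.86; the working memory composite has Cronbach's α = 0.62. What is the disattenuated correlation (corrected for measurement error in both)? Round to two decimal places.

0.29

r_true = r_obs / √(r_xx · r_yy) = 0.21 / √(0.86 × 0.62) = 0.21 / √0.5332 = 0.21 / 0.7302 ≈ 0.29.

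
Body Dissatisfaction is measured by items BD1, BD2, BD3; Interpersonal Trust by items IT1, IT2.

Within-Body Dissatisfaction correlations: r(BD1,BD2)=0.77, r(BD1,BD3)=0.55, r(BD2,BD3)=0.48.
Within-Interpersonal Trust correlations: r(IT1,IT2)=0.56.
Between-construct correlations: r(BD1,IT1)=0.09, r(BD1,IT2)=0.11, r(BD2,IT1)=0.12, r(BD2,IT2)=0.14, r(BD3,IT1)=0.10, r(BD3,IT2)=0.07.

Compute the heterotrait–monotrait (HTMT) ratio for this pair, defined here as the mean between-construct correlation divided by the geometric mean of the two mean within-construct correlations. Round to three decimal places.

Mean between = 0.63/6 = 0.1050.
Mean within-BD = 1.80/3 = 0.6000; mean within-IT = 0.56/1 = 0.5600.
Geometric mean = √(0.6000 × 0.5600) = 0.5797.
HTMT = 0.1050 / 0.5797 = 0.181.

0.181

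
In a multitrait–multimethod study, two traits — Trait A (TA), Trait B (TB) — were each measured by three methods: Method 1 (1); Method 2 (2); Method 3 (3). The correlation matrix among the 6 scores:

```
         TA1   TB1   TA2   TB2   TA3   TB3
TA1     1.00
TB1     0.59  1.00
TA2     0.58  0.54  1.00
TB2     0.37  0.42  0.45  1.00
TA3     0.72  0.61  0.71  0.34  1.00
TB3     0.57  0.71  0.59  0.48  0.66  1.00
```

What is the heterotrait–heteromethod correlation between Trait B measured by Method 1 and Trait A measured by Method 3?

0.61

Different traits and methods: r(TB1, TA3) = 0.61.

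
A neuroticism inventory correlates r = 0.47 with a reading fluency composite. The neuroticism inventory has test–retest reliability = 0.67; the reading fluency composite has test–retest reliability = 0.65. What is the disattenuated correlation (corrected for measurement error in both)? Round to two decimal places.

0.71

r_true = r_obs / √(r_xx · r_yy) = 0.47 / √(0.67 × 0.65) = 0.47 / √0.4355 = 0.47 / 0.6599 ≈ 0.71.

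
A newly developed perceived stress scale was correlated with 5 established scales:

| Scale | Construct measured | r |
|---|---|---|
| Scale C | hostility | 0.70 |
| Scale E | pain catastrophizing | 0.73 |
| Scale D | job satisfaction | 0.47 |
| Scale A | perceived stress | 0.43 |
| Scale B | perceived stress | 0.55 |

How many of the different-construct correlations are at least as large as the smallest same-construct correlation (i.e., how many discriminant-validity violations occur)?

Convergent (same construct = perceived stress): Scale A, Scale B.
Smallest convergent = 0.43. Discriminant values: 0.70, 0.73, 0.47; count ≥ 0.43 → 3.

3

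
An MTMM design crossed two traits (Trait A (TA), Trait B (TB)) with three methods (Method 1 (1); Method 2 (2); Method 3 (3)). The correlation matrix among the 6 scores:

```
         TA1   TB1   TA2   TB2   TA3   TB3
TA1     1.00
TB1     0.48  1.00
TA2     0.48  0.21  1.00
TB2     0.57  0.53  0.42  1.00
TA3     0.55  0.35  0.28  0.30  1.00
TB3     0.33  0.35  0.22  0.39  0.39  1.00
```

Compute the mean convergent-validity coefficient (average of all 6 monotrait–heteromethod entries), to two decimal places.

Convergent values: 0.48, 0.55, 0.28, 0.53, 0.35, 0.39; mean = 2.58/6 = 0.43.

0.43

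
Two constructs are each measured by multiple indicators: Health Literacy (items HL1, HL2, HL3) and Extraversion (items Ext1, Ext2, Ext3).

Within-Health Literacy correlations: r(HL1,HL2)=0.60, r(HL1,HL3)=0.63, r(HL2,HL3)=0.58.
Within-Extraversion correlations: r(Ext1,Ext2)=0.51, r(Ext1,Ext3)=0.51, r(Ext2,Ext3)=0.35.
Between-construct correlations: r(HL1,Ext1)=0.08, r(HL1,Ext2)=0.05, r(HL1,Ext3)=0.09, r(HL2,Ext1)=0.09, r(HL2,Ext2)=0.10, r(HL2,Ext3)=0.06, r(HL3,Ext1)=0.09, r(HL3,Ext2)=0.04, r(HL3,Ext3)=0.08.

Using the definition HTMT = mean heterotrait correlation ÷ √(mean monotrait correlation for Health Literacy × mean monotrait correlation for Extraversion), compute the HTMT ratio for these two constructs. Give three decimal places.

Between-construct mean = 0.68/9 = 0.0756.
Mean within-HL = 1.81/3 = 0.6033; mean within-Ext = 1.37/3 = 0.4567.
Geometric mean = √(0.6033 × 0.4567) = 0.5249.
HTMT = 0.0756 / 0.5249 = 0.144.

0.144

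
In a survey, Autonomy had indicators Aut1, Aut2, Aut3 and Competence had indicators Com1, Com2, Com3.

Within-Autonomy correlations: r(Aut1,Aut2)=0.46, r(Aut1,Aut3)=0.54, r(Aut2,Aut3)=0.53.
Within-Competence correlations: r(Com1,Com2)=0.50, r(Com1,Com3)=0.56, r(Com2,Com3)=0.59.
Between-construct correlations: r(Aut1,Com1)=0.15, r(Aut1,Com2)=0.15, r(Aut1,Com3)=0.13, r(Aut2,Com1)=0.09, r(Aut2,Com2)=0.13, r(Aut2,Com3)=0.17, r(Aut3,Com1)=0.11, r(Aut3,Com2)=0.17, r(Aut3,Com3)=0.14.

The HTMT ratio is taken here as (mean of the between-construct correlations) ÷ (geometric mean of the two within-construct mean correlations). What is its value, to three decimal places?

Mean heterotrait r = 1.24/9 = 0.1378.
Mean within-Aut = 1.53/3 = 0.5100; mean within-Com = 1.65/3 = 0.5500.
Geometric mean = √(0.5100 × 0.5500) = 0.5296.
HTMT = 0.1378 / 0.5296 = 0.260.

0.260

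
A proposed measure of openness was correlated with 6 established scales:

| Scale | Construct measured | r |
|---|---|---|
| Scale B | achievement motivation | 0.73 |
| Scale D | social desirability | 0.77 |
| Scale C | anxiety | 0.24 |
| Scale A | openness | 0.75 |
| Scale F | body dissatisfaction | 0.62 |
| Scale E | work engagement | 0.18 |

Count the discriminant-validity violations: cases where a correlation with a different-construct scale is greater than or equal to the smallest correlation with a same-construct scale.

Convergent (same construct = openness): Scale A.
Smallest convergent = 0.75. Discriminant values: 0.73, 0.77, 0.24, 0.62, 0.18; count ≥ 0.75 → 1.

1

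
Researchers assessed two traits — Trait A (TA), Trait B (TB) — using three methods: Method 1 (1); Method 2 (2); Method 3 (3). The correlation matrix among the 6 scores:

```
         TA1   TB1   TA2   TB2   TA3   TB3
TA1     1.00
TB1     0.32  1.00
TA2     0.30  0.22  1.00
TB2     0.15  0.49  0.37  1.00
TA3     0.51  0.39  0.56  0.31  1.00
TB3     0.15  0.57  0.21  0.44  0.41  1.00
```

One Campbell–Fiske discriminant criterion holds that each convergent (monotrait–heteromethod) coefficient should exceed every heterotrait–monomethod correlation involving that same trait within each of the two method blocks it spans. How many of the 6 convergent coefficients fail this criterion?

1

Checking each validity diagonal entry against its comparison values:
TA (methods 1·2): 0.30 vs {0.32, 0.37} → fail.
TA (methods 1·3): 0.51 vs {0.32, 0.41} → pass.
TA (methods 2·3): 0.56 vs {0.37, 0.41} → pass.
TB (methods 1·2): 0.49 vs {0.32, 0.37} → pass.
TB (methods 1·3): 0.57 vs {0.32, 0.41} → pass.
TB (methods 2·3): 0.44 vs {0.37, 0.41} → pass.
1 of 6 fail.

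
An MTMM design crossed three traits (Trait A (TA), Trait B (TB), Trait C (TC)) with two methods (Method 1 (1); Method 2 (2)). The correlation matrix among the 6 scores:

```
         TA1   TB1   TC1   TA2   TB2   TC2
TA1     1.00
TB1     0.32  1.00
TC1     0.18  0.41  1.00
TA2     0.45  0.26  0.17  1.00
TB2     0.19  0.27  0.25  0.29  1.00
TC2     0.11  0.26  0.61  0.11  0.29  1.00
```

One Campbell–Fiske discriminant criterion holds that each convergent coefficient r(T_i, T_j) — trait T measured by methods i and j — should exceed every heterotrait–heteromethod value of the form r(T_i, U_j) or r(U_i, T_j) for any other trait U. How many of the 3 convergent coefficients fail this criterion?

Each convergent coefficient versus the relevant comparison correlations:
TA (methods 1·2): 0.45 vs {0.19, 0.26, 0.11, 0.17} → pass.
TB (methods 1·2): 0.27 vs {0.26, 0.19, 0.26, 0.25} → pass.
TC (methods 1·2): 0.61 vs {0.17, 0.11, 0.25, 0.26} → pass.
0 of 3 fail.

0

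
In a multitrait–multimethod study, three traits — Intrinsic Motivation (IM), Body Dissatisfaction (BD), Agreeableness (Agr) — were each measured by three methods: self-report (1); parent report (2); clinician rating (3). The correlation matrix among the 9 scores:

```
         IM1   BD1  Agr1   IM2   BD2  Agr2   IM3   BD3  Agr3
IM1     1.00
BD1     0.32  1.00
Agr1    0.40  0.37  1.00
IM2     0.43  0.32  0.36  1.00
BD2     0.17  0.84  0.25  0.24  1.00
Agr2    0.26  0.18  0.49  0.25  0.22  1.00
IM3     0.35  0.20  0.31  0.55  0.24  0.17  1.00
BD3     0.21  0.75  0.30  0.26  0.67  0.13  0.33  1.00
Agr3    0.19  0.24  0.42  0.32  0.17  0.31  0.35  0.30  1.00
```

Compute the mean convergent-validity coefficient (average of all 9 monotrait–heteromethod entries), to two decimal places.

0.53

Convergent values: 0.43, 0.35, 0.55, 0.84, 0.75, 0.67, 0.49, 0.42, 0.31; mean = 4.81/9 = 0.53.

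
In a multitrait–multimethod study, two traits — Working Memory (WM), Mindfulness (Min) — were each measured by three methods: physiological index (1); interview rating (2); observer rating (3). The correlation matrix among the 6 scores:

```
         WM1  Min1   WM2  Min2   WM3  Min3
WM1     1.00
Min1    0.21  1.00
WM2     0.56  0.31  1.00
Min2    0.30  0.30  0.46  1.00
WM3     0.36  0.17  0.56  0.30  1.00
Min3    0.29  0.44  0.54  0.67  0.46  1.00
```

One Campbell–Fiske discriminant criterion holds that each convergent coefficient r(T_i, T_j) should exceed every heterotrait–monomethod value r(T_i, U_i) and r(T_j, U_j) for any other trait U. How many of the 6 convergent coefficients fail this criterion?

3

Checking each validity diagonal entry against its comparison values:
WM (methods 1·2): 0.56 vs {0.21, 0.46} → pass.
WM (methods 1·3): 0.36 vs {0.21, 0.46} → fail.
WM (methods 2·3): 0.56 vs {0.46, 0.46} → pass.
Min (methods 1·2): 0.30 vs {0.21, 0.46} → fail.
Min (methods 1·3): 0.44 vs {0.21, 0.46} → fail.
Min (methods 2·3): 0.67 vs {0.46, 0.46} → pass.
3 of 6 fail.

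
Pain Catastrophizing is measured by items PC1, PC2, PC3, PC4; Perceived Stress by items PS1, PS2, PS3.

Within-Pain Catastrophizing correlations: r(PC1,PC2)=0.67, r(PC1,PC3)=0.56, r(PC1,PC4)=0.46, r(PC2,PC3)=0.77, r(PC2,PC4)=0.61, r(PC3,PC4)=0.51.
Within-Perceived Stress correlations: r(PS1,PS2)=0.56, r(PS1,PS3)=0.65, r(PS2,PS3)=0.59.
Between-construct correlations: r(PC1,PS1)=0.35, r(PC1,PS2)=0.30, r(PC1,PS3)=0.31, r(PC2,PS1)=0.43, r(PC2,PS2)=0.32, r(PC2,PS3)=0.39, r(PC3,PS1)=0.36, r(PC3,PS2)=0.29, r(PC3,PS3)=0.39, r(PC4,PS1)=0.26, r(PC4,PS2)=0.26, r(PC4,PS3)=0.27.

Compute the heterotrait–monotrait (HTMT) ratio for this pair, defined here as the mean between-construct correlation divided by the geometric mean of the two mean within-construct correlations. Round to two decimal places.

0.55

Between-construct mean = 3.93/12 = 0.3275.
Mean within-PC = 3.58/6 = 0.5967; mean within-PS = 1.80/3 = 0.6000.
Geometric mean = √(0.5967 × 0.6000) = 0.5983.
HTMT = 0.3275 / 0.5983 = 0.55.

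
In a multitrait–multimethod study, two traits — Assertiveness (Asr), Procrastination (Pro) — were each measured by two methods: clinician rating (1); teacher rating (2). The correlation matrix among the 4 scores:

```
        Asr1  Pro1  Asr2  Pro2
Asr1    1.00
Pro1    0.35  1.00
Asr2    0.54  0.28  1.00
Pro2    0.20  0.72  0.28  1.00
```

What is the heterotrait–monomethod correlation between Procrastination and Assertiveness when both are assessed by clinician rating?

0.35

Different traits, same method: r(Pro1, Asr1) = 0.35.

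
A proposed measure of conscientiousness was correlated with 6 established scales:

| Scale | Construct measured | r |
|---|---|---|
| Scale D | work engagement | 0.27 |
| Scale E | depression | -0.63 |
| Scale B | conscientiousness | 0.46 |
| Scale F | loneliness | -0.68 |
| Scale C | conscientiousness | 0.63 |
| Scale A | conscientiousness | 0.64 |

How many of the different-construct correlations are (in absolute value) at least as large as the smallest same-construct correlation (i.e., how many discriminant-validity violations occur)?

2

Convergent (same construct = conscientiousness): Scale B, Scale C, Scale A.
Smallest convergent = 0.46. Discriminant |r|: 0.27, 0.63, 0.68; count ≥ 0.46 → 2.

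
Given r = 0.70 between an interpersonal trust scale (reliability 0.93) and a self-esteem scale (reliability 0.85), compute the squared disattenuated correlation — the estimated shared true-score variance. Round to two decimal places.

0.62

Disattenuated r = 0.70 / √(0.93 × 0.85) = 0.70 / 0.8891 = 0.7873.
Shared true-score variance = 0.7873² = 0.6198 ≈ 0.62.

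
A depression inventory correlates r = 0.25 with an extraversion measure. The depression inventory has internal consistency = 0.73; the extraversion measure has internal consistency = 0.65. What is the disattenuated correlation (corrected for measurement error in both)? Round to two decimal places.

0.36

r_true = r_obs / √(r_xx · r_yy) = 0.25 / √(0.73 × 0.65) = 0.25 / √0.4745 = 0.25 / 0.6888 ≈ 0.36.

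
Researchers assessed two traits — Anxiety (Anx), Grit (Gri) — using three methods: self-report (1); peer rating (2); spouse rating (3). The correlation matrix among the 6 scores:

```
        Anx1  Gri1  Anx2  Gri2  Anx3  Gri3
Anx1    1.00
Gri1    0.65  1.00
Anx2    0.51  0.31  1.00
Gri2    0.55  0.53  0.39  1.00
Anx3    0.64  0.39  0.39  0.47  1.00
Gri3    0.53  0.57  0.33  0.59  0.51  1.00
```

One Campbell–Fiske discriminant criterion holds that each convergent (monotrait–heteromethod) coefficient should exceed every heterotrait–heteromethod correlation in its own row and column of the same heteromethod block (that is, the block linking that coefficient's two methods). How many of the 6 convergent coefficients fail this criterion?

Convergent coefficients and their comparison sets:
Anx (methods 1·2): 0.51 vs {0.55, 0.31} → fail.
Anx (methods 1·3): 0.64 vs {0.53, 0.39} → pass.
Anx (methods 2·3): 0.39 vs {0.33, 0.47} → fail.
Gri (methods 1·2): 0.53 vs {0.31, 0.55} → fail.
Gri (methods 1·3): 0.57 vs {0.39, 0.53} → pass.
Gri (methods 2·3): 0.59 vs {0.47, 0.33} → pass.
3 of 6 fail.

3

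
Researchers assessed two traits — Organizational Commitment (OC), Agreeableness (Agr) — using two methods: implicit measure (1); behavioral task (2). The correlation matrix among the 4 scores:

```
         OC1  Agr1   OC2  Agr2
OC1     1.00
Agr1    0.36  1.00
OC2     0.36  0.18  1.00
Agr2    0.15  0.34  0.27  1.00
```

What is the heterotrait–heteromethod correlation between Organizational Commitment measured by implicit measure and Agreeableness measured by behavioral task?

0.15

Different traits and methods: r(OC1, Agr2) = 0.15.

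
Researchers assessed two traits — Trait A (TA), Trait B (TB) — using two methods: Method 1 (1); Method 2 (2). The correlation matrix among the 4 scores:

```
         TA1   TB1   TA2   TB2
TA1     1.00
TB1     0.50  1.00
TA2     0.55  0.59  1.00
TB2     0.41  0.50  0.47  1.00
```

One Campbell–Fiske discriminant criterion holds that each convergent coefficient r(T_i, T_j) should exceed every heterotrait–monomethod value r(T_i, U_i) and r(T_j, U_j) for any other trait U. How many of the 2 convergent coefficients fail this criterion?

Checking each validity diagonal entry against its comparison values:
TA (methods 1·2): 0.55 vs {0.50, 0.47} → pass.
TB (methods 1·2): 0.50 vs {0.50, 0.47} → fail.
1 of 2 fail.

1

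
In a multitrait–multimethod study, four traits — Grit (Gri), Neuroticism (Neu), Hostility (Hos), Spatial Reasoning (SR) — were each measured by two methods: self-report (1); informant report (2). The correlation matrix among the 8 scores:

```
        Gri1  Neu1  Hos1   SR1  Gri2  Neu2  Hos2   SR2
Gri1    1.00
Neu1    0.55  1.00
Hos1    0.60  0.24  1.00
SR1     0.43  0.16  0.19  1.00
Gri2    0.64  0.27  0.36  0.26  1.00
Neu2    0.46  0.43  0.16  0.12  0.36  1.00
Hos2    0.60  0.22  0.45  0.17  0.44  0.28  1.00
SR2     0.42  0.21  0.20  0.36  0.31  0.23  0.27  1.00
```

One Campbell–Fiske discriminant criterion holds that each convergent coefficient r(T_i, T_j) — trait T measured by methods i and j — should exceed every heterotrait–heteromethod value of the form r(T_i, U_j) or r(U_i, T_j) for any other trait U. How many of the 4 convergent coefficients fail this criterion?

Each convergent coefficient versus the relevant comparison correlations:
Gri (methods 1·2): 0.64 vs {0.46, 0.27, 0.60, 0.36, 0.42, 0.26} → pass.
Neu (methods 1·2): 0.43 vs {0.27, 0.46, 0.22, 0.16, 0.21, 0.12} → fail.
Hos (methods 1·2): 0.45 vs {0.36, 0.60, 0.16, 0.22, 0.20, 0.17} → fail.
SR (methods 1·2): 0.36 vs {0.26, 0.42, 0.12, 0.21, 0.17, 0.20} → fail.
3 of 4 fail.

3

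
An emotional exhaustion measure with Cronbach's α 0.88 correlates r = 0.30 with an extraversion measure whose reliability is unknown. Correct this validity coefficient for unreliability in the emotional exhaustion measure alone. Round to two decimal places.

0.32

Single correction: r_c = r_obs / √r_xx = 0.30 / √0.88 = 0.30 / 0.9381 ≈ 0.32.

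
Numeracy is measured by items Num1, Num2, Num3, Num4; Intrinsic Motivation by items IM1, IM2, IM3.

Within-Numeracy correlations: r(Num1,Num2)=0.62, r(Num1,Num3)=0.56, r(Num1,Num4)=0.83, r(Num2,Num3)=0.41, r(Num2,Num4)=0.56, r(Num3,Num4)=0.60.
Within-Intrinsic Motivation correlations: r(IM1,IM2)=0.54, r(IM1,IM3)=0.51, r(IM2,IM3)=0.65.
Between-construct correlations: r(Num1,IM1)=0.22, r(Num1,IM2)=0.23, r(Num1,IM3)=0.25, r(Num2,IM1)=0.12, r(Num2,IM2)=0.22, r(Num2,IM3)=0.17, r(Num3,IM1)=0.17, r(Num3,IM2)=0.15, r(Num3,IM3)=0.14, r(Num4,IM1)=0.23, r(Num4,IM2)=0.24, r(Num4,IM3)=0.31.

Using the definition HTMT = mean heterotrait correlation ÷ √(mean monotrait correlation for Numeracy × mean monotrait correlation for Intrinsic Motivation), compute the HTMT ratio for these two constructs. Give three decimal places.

0.351

Mean between = 2.45/12 = 0.2042.
Mean within-Num = 3.58/6 = 0.5967; mean within-IM = 1.70/3 = 0.5667.
Geometric mean = √(0.5967 × 0.5667) = 0.5815.
HTMT = 0.2042 / 0.5815 = 0.351.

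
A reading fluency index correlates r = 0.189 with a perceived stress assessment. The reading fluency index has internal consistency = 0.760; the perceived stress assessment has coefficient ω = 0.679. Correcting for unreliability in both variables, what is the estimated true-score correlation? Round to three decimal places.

r_true = r_obs / √(r_xx · r_yy) = 0.189 / √(0.760 × 0.679) = 0.189 / √0.516040 = 0.189 / 0.7184 ≈ 0.263.

0.263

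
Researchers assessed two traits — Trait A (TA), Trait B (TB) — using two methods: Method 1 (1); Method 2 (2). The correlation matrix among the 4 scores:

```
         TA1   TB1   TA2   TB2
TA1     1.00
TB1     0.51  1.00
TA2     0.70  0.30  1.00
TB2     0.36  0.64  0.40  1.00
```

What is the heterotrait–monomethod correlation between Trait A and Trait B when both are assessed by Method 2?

Different traits, same method: r(TA2, TB2) = 0.40.

0.40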